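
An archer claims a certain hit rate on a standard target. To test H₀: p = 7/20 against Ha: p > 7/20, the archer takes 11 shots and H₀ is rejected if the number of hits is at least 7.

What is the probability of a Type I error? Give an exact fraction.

α = P(reject H₀ | H₀ true) = P(S ≥ 7 | p = 7/20), with S ~ Binomial(11, 7/20).
Summing C(11,j)(7/20)^j(13/20)^{11−j} for j = 7,…,11 gives 1026922708651/20480000000000.

1026922708651/20480000000000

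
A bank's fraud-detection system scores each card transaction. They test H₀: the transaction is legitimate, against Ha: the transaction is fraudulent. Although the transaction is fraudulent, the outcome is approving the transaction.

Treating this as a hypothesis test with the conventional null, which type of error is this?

Type II error

'Approving the transaction' corresponds to failing to reject H₀.
H₀ was not rejected but H₀ is false — a Type II error (false negative).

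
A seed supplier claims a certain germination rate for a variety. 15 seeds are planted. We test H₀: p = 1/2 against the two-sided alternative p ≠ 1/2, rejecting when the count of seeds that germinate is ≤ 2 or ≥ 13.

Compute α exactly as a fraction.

121/16384

The significance level is the null-hypothesis probability of the rejection region {≤2} ∪ {≥13}.
By symmetry, α = 2·P(S ≤ 2) = 2·(1 + 15 + 105)/32768 = 242/32768 = 121/16384.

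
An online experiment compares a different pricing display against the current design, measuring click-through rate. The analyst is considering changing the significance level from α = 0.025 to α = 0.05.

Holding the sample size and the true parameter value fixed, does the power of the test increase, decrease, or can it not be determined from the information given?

It increases.

Relaxing α lowers the evidence threshold; under Ha, outcomes that previously fell short now trigger rejection.
Since power = 1 − β and β decreases, power increases.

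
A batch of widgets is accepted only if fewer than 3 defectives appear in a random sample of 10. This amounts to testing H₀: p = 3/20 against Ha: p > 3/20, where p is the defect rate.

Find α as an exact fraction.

The significance level is the probability, assuming p = 3/20, of seeing 3 or more defectives in 10 draws.
Computing the lower-tail complement: 1 − 2099702989741/2560000000000 = 460297010259/2560000000000.

460297010259/2560000000000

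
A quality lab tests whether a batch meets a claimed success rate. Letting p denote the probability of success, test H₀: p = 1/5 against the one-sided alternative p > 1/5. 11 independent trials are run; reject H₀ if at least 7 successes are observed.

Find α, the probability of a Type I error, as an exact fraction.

α = P(reject H₀ | H₀ true) = P(K ≥ 7 | p = 1/5), with K ~ Binomial(11, 1/5).
P(K ≥ 7) = Σ_{j=7}^{11} C(11,j)·(1/5)^j·(4/5)^{11-j} = 19193/9765625.

19193/9765625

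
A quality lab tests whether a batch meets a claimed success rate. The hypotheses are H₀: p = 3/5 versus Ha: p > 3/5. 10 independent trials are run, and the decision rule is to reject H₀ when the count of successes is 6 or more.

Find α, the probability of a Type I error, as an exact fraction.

Under H₀, S ~ Binomial(10, 3/5), and α = P(S ≥ 6).
Summing C(10,j)(3/5)^j(2/5)^{10−j} for j = 6,…,10 gives 6182649/9765625.

6182649/9765625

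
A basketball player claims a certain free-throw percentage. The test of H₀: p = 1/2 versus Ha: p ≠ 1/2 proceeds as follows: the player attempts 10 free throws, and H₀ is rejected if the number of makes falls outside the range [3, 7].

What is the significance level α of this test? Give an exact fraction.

7/64

Under H₀, X ~ Binomial(10, 1/2); α is the probability of landing in either tail, P(X ≤ 2) + P(X ≥ 8).
Each tail has probability (1 + 10 + 45)/1024; doubling gives α = 112/1024 = 7/64.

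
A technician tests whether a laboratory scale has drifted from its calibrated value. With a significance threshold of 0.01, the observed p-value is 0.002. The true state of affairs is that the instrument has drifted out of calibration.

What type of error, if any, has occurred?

The conventional null hypothesis is that the instrument is correctly calibrated.
Since p = 0.002 < α = 0.01, H₀ is rejected.
H₀ is false (actually the instrument has drifted out of calibration).
The decision matches the true state — no error.

No error (correct decision).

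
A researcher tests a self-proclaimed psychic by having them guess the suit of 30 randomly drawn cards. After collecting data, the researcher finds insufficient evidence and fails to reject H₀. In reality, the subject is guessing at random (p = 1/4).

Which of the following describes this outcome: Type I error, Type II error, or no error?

No error (correct decision).

The conventional null hypothesis here is that the subject is guessing at random (p = 1/4).
The test retained a true H₀ — the decision matches the true state.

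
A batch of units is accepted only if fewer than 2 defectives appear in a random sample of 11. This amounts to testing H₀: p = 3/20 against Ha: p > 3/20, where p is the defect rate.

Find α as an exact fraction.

2080006099551/4096000000000

The significance level is the probability, assuming p = 3/20, of seeing 2 or more defectives in 11 draws.
Computing the lower-tail complement: 1 − 2015993900449/4096000000000 = 2080006099551/4096000000000.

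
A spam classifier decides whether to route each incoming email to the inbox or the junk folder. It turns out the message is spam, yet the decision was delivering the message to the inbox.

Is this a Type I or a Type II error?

The null hypothesis here is that the message is legitimate (not spam).
'Delivering the message to the inbox' corresponds to failing to reject H₀.
H₀ was not rejected but H₀ is false — a Type II error (false negative).

Type II error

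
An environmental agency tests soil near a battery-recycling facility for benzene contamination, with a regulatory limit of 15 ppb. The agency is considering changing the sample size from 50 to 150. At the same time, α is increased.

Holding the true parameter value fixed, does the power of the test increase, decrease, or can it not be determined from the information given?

It increases.

More data shrinks sampling variability; the test statistic under Ha concentrates further from the null value, making rejection more likely. A larger α widens the rejection region, so when the alternative is true more outcomes lead to rejection — failing to reject becomes less likely. Both changes push β in the same direction.
Since power = 1 − β and β decreases, power increases.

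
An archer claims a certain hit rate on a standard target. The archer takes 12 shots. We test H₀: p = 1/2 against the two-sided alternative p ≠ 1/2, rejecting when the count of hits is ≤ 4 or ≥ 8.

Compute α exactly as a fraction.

The significance level is the null-hypothesis probability of the rejection region {≤4} ∪ {≥8}.
By symmetry, α = 2·P(K ≤ 4) = 2·(1 + 12 + 66 + 220 + 495)/4096 = 1588/4096 = 397/1024.

397/1024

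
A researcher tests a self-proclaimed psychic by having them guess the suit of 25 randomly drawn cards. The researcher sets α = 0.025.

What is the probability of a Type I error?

The significance level α is, by definition, the probability of a Type I error — P(reject H₀ | H₀ true).

0.025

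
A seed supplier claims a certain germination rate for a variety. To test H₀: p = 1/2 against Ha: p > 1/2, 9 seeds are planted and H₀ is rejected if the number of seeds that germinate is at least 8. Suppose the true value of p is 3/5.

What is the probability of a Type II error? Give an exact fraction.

β = P(fail to reject H₀ | Ha true) = P(K ≤ 7 | p = 3/5), K ~ Binomial(9, 3/5).
Summing C(9,j)·(3/5)^j·(2/5)^{9-j} for j = 0..7 gives 1815344/1953125.

1815344/1953125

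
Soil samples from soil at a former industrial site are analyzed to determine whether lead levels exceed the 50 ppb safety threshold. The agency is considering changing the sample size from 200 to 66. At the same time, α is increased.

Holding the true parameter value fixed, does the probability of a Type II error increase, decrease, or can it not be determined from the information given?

The first change alone would make β increase; the second alone would make β decrease. Which effect dominates depends on the magnitudes, which are not given.

Cannot be determined from the information given.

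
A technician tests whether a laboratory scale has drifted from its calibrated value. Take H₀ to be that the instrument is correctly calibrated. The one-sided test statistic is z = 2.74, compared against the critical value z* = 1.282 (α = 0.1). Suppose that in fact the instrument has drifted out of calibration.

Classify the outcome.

No error — this is a correct decision.

Since z = 2.74 > z* = 1.282, H₀ is rejected.
H₀ is false (actually the instrument has drifted out of calibration).
The decision matches the true state — no error.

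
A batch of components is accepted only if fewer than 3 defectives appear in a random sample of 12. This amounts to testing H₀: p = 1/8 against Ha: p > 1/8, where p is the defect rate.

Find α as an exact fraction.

α = P(reject H₀ | H₀ true) = P(Y ≥ 3 | p = 1/8), Y ~ Binomial(12, 1/8).
α = 1 − P(Y ≤ 2) = 1 − 56212574551/68719476736 = 12506902185/68719476736.

12506902185/68719476736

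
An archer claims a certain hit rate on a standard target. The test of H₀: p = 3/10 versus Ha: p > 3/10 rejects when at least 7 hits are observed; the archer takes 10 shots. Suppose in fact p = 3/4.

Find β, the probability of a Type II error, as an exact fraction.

58753/262144

β = P(fail to reject H₀ | Ha true) = P(Y ≤ 6 | p = 3/4), Y ~ Binomial(10, 3/4).
Equivalently, β = 1 − P(Y ≥ 7) = 58753/262144.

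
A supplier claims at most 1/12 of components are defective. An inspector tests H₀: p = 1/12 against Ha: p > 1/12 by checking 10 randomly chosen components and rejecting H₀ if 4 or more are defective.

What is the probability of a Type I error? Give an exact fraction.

Under H₀, K ~ Binomial(10, 1/12); the Type I error rate is P(K ≥ 4).
Computing the lower-tail complement: 1 − 5125125973/5159780352 = 34654379/5159780352.

34654379/5159780352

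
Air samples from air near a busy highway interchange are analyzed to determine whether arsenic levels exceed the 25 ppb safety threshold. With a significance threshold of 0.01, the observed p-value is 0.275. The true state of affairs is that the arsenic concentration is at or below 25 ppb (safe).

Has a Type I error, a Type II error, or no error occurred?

No error (correct decision).

The conventional null hypothesis is that the arsenic concentration is at or below 25 ppb (safe).
Since p = 0.275 ≥ α = 0.01, H₀ is not rejected.
H₀ is true (actually the arsenic concentration is at or below 25 ppb (safe)).
The decision matches the true state — no error.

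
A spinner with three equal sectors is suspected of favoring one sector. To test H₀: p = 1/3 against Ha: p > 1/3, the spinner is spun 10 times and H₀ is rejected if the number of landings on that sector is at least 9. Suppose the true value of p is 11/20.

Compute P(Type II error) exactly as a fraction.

A Type II error is failing to reject when Ha holds: with p = 11/20, β = P(X ≤ 8).
Adding the binomial probabilities P(X=0)+…+P(X=8) at p = 11/20 gives 10001847283209/10240000000000.

10001847283209/10240000000000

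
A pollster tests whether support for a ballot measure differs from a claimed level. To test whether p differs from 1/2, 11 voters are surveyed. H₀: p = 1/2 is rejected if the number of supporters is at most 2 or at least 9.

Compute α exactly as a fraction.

The significance level is the null-hypothesis probability of the rejection region {≤2} ∪ {≥9}.
By symmetry, α = 2·P(S ≤ 2) = 2·(1 + 11 + 55)/2048 = 134/2048 = 67/1024.

67/1024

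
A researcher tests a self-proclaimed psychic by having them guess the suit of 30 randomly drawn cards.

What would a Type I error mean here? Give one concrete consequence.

With the conventional null hypothesis that the subject is guessing at random (p = 1/4):
A Type I error is rejecting H₀ when H₀ is true.
Here that means concluding the subject has some ability beyond chance when actually the subject is guessing at random (p = 1/4).

A Type I error would mean concluding that the subject performs better than chance when in fact the subject is guessing at random (p = 1/4). Consequence: a lucky guesser is credited with psychic ability.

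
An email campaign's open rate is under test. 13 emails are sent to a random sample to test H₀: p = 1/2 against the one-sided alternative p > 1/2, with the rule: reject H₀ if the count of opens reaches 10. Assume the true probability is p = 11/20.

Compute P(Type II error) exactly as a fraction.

A Type II error is failing to reject when Ha holds: with p = 11/20, β = P(K ≤ 9).
Equivalently, β = 1 − P(K ≥ 10) = 1857697115702463/2048000000000000.

1857697115702463/2048000000000000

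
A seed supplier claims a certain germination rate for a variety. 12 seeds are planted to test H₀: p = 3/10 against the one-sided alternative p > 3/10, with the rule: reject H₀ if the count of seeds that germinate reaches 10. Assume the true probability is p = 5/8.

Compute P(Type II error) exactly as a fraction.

60916742361/68719476736

β = P(fail to reject H₀ | Ha true) = P(Y ≤ 9 | p = 5/8), Y ~ Binomial(12, 5/8).
Adding the binomial probabilities P(Y=0)+…+P(Y=9) at p = 5/8 gives 60916742361/68719476736.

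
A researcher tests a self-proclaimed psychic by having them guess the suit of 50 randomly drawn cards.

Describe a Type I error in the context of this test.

A Type I error would mean concluding that the subject performs better than chance when in fact the subject is guessing at random (p = 1/4).

With the conventional null hypothesis that the subject is guessing at random (p = 1/4):
A Type I error is rejecting H₀ when H₀ is true.
Here that means concluding the subject has some ability beyond chance when actually the subject is guessing at random (p = 1/4).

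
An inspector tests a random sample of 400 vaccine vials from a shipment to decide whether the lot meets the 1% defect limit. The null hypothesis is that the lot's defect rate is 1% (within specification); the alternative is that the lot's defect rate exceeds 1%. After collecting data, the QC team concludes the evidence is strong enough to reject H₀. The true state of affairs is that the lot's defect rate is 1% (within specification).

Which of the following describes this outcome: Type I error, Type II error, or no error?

H₀ was rejected, but H₀ is actually true.
Rejecting a true null hypothesis is a Type I error (false positive).

Type I error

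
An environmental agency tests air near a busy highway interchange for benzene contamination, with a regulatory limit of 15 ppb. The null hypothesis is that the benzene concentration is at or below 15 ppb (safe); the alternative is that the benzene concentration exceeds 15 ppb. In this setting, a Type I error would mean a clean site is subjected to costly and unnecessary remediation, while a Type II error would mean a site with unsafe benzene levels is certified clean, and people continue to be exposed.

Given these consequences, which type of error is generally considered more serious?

Type II error

The Type II consequence (a site with unsafe benzene levels is certified clean, and people continue to be exposed) is more severe than the Type I consequence (a clean site is subjected to costly and unnecessary remediation).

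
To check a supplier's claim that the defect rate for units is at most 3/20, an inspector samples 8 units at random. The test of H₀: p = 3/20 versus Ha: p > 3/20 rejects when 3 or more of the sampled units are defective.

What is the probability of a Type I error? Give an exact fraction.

2693447019/25600000000

Under H₀, X ~ Binomial(8, 3/20); the Type I error rate is P(X ≥ 3).
Computing the lower-tail complement: 1 − 22906552981/25600000000 = 2693447019/25600000000.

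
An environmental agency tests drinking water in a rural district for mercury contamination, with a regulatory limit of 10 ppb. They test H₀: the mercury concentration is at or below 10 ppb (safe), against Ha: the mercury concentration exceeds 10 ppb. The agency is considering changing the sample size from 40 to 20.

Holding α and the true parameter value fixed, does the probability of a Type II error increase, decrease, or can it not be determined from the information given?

It increases.

A smaller sample increases the standard error, so the sampling distributions under H₀ and Ha overlap more.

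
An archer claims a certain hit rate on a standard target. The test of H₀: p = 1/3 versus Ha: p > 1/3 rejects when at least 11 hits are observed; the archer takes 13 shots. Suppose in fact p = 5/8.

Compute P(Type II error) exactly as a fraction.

252368141319/274877906944

β = P(fail to reject H₀ | Ha true) = P(S ≤ 10 | p = 5/8), S ~ Binomial(13, 5/8).
Summing C(13,j)·(5/8)^j·(3/8)^{13-j} for j = 0..10 gives 252368141319/274877906944.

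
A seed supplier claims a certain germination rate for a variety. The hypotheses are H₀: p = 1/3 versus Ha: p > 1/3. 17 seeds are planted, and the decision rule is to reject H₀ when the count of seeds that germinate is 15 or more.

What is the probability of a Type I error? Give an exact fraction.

Under H₀, K ~ Binomial(17, 1/3), and α = P(K ≥ 15).
P(K ≥ 15) = Σ_{j=15}^{17} C(17,j)·(1/3)^j·(2/3)^{17-j} = 193/43046721.

193/43046721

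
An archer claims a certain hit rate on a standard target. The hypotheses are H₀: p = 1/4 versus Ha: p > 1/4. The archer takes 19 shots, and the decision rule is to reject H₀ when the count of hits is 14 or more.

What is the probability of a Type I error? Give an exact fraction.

395915/34359738368

The Type I error probability is α = P(K ≥ 14) computed under H₀, where K ~ Binomial(19, 1/4).
Summing C(19,j)(1/4)^j(3/4)^{19−j} for j = 14,…,19 gives 395915/34359738368.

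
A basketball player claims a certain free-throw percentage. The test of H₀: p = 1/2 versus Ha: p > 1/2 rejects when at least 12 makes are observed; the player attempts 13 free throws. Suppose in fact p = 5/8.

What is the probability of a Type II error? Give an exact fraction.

134753406597/137438953472

β = P(fail to reject H₀ | Ha true) = P(S ≤ 11 | p = 5/8), S ~ Binomial(13, 5/8).
Adding the binomial probabilities P(S=0)+…+P(S=11) at p = 5/8 gives 134753406597/137438953472.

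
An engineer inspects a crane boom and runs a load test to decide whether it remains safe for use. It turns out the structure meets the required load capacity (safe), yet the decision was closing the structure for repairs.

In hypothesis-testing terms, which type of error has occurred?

Type I error

The null hypothesis here is that the structure meets the required load capacity (safe).
'Closing the structure for repairs' corresponds to rejecting H₀.
H₀ was rejected but H₀ is true — a Type I error (false positive).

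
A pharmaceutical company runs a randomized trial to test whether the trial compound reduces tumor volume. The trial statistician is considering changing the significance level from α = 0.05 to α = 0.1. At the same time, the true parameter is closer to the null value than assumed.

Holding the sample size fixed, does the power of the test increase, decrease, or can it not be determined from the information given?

The first change alone would make β decrease; the second alone would make β increase. Which effect dominates depends on the magnitudes, which are not given.
Since power = 1 − β, the effect on power is likewise indeterminate.

Cannot be determined from the information given.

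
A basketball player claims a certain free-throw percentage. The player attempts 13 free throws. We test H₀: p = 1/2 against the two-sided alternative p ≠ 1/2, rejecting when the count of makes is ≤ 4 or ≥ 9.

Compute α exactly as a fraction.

1093/4096

Under H₀, K ~ Binomial(13, 1/2); α is the probability of landing in either tail, P(K ≤ 4) + P(K ≥ 9).
Each tail has probability (1 + 13 + 78 + 286 + 715)/8192; doubling gives α = 2186/8192 = 1093/4096.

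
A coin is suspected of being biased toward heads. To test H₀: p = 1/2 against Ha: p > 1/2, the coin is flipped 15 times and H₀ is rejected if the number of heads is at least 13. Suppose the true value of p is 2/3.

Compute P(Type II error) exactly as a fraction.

13210219/14348907

A Type II error is failing to reject when Ha holds: with p = 2/3, β = P(X ≤ 12).
Equivalently, β = 1 − P(X ≥ 13) = 13210219/14348907.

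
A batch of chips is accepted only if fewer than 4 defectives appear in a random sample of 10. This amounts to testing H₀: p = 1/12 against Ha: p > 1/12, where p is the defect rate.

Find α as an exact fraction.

34654379/5159780352

α = P(reject H₀ | H₀ true) = P(X ≥ 4 | p = 1/12), X ~ Binomial(10, 1/12).
Computing the lower-tail complement: 1 − 5125125973/5159780352 = 34654379/5159780352.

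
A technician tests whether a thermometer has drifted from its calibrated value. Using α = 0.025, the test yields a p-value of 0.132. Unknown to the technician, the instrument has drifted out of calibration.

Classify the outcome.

The conventional null hypothesis is that the instrument is correctly calibrated.
Since p = 0.132 ≥ α = 0.025, H₀ is not rejected.
H₀ is false (actually the instrument has drifted out of calibration).
Failing to reject a false H₀ is a Type II error.

Type II error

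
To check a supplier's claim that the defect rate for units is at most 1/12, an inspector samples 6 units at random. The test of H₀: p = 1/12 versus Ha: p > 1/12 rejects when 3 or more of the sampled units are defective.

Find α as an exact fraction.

14251/1492992

α = P(reject H₀ | H₀ true) = P(S ≥ 3 | p = 1/12), S ~ Binomial(6, 1/12).
α = 1 − P(S ≤ 2) = 1 − 1478741/1492992 = 14251/1492992.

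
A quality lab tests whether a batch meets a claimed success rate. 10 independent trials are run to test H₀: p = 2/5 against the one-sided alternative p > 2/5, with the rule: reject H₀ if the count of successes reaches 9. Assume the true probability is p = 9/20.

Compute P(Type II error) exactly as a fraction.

10193896961809/10240000000000

Under the alternative p = 9/20, X ~ Binomial(10, 9/20); β is the probability the test does not reject, P(X < 9).
Summing C(10,j)·(9/20)^j·(11/20)^{10-j} for j = 0..8 gives 10193896961809/10240000000000.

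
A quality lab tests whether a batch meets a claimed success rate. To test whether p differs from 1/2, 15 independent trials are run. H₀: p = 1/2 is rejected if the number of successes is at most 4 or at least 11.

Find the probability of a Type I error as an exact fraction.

1941/16384

Under H₀, X ~ Binomial(15, 1/2); α is the probability of landing in either tail, P(X ≤ 4) + P(X ≥ 11).
Each tail has probability (1 + 15 + 105 + 455 + 1365)/32768; doubling gives α = 3882/32768 = 1941/16384.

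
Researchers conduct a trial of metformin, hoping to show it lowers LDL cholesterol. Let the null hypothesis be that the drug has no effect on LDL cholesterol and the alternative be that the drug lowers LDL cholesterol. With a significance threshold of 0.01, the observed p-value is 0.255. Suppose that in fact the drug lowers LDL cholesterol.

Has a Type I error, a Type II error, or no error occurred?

Type II error

Since p = 0.255 ≥ α = 0.01, H₀ is not rejected.
H₀ is false (actually the drug lowers LDL cholesterol).
Failing to reject a false H₀ is a Type II error.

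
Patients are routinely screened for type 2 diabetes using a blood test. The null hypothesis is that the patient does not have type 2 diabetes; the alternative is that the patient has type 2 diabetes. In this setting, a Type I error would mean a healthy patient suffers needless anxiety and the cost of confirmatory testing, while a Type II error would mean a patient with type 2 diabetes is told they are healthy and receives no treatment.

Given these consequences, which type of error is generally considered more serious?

The Type II consequence (a patient with type 2 diabetes is told they are healthy and receives no treatment) is more severe than the Type I consequence (a healthy patient suffers needless anxiety and the cost of confirmatory testing).

Type II error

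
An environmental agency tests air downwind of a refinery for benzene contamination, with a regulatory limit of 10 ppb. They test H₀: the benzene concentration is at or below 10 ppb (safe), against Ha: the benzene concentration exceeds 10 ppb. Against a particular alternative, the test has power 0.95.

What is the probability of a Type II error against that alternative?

Power = 1 − β, so β = 1 − 0.95 = 0.05.

0.05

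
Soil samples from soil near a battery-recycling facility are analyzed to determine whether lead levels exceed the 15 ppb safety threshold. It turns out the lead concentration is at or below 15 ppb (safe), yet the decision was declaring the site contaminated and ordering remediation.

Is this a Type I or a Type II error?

The null hypothesis here is that the lead concentration is at or below 15 ppb (safe).
'Declaring the site contaminated and ordering remediation' corresponds to rejecting H₀.
H₀ was rejected but H₀ is true — a Type I error (false positive).

Type I error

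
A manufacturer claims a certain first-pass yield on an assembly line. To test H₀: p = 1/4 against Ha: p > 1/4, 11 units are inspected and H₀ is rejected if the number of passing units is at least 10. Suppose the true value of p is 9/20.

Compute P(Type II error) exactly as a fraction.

A Type II error is failing to reject when Ha holds: with p = 9/20, β = P(K ≤ 9).
Equivalently, β = 1 − P(K ≥ 10) = 20434671802787/20480000000000.

20434671802787/20480000000000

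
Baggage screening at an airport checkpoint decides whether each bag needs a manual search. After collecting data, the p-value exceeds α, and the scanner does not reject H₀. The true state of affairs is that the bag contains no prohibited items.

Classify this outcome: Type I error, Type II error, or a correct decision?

The conventional null hypothesis here is that the bag contains no prohibited items.
The test retained a true H₀ — the decision matches the true state.

Neither — the decision is correct.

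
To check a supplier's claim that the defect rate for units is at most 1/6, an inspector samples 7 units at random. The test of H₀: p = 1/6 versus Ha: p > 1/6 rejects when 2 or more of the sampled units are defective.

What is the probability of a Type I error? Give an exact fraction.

7703/23328

Under H₀, X ~ Binomial(7, 1/6); the Type I error rate is P(X ≥ 2).
Computing the lower-tail complement: 1 − 15625/23328 = 7703/23328.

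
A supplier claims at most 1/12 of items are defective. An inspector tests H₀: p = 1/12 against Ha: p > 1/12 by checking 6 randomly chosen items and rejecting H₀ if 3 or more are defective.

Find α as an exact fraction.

14251/1492992

The significance level is the probability, assuming p = 1/12, of seeing 3 or more defectives in 6 draws.
α = 1 − P(X ≤ 2) = 1 − 1478741/1492992 = 14251/1492992.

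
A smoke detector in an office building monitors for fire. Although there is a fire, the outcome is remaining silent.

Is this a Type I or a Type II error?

Type II error

The null hypothesis here is that there is no fire.
'Remaining silent' corresponds to failing to reject H₀.
H₀ was not rejected but H₀ is false — a Type II error (false negative).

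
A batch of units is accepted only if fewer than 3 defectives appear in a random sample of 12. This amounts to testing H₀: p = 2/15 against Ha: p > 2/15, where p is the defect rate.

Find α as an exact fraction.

5408352292624/25949267578125

α = P(reject H₀ | H₀ true) = P(Y ≥ 3 | p = 2/15), Y ~ Binomial(12, 2/15).
Via the complement, α = 1 − Σ_{j=0}^{2} C(12,j)(2/15)^j(13/15)^{12-j} = 5408352292624/25949267578125.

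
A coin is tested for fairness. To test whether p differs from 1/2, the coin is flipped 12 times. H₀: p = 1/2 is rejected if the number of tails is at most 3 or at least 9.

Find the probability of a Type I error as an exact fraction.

299/2048

The significance level is the null-hypothesis probability of the rejection region {≤3} ∪ {≥9}.
By symmetry, α = 2·P(K ≤ 3) = 2·(1 + 12 + 66 + 220)/4096 = 598/4096 = 299/2048.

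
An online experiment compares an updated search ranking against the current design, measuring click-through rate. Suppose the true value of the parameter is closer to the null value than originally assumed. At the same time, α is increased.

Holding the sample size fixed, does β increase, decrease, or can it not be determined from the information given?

Cannot be determined from the information given.

The first change alone would make β increase; the second alone would make β decrease. Which effect dominates depends on the magnitudes, which are not given.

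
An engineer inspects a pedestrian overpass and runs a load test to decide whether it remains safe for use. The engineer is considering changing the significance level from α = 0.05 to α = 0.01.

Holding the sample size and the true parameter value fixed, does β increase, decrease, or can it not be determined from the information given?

It increases.

A smaller α moves the rejection region further into the tail. With the alternative true, more outcomes now fall outside the rejection region, so failing to reject becomes more likely.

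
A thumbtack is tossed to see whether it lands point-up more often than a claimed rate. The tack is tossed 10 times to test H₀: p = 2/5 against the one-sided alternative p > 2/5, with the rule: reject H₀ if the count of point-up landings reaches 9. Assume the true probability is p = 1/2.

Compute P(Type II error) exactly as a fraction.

1013/1024

Under the alternative p = 1/2, K ~ Binomial(10, 1/2); β is the probability the test does not reject, P(K < 9).
Summing C(10,j)·(1/2)^j·(1/2)^{10-j} for j = 0..8 gives 1013/1024.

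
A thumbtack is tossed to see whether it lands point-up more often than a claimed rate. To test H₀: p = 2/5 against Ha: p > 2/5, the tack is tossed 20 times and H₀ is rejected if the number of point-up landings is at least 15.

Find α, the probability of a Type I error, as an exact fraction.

Under H₀, K ~ Binomial(20, 2/5), and α = P(K ≥ 15).
Summing C(20,j)(2/5)^j(3/5)^{20−j} for j = 15,…,20 gives 153686966272/95367431640625.

153686966272/95367431640625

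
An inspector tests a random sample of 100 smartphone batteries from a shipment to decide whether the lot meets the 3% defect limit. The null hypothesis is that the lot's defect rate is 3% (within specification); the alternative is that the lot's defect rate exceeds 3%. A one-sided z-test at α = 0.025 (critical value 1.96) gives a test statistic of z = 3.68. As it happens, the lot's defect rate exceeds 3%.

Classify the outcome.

Since z = 3.68 > z* = 1.96, H₀ is rejected.
H₀ is false (actually the lot's defect rate exceeds 3%).
The decision matches the true state — no error.

Neither — the decision is correct.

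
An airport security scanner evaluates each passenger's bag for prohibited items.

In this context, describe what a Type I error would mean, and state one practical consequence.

A Type I error would mean concluding that the bag contains a prohibited item when in fact the bag contains no prohibited items. Consequence: a harmless bag is searched, delaying the passenger.

With the conventional null hypothesis that the bag contains no prohibited items:
A Type I error is rejecting H₀ when H₀ is true.
Here that means flagging the bag for a manual search when actually the bag contains no prohibited items.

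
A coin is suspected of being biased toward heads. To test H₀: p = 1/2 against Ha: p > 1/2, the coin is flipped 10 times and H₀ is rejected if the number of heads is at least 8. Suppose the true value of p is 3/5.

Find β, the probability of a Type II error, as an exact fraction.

A Type II error is failing to reject when Ha holds: with p = 3/5, β = P(S ≤ 7).
Summing C(10,j)·(3/5)^j·(2/5)^{10-j} for j = 0..7 gives 8131936/9765625.

8131936/9765625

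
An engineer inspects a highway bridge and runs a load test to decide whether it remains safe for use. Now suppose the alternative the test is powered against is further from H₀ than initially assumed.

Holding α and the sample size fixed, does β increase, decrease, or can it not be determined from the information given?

It decreases.

A larger true effect moves the Ha sampling distribution further from the H₀ critical value, making rejection more likely when Ha is true.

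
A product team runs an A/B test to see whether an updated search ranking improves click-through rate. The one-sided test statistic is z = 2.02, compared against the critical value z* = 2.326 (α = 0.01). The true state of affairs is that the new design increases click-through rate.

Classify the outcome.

Type II error

The conventional null hypothesis is that the new design has no effect on click-through rate.
Since z = 2.02 ≤ z* = 2.326, H₀ is not rejected.
H₀ is false (actually the new design increases click-through rate).
Failing to reject a false H₀ is a Type II error.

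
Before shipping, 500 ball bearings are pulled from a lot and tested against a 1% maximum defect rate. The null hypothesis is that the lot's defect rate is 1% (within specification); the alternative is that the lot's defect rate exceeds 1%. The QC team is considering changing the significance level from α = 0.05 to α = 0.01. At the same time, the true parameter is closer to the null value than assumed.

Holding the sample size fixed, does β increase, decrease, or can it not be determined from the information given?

It increases.

Tightening α shrinks the rejection region. When Ha holds, fewer sample outcomes clear the stricter threshold, so more fall in the acceptance region. A smaller true effect puts the Ha sampling distribution closer to H₀, so more of it falls in the non-rejection region. Both changes push β in the same direction.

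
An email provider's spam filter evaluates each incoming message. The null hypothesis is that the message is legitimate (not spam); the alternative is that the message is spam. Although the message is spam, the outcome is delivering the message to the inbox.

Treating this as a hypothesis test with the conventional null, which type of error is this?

'Delivering the message to the inbox' corresponds to failing to reject H₀.
H₀ was not rejected but H₀ is false — a Type II error (false negative).

Type II error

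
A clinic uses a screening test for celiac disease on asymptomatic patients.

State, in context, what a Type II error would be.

A Type II error would mean concluding that the patient does not have celiac disease (or at least failing to establish that the patient has celiac disease) when in fact the patient has celiac disease.

With the conventional null hypothesis that the patient does not have celiac disease:
A Type II error is failing to reject H₀ when H₀ is false.
Here that means clearing the patient as negative when actually the patient has celiac disease.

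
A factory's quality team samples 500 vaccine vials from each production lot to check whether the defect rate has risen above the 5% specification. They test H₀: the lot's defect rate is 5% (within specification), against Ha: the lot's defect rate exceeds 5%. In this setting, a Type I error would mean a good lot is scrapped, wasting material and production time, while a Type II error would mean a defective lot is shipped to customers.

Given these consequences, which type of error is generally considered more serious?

The Type II consequence (a defective lot is shipped to customers) is more severe than the Type I consequence (a good lot is scrapped, wasting material and production time).

Type II error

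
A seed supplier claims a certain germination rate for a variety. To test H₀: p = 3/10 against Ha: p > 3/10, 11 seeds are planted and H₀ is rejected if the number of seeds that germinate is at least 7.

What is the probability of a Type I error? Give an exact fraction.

216191511/10000000000

Under H₀, K ~ Binomial(11, 3/10), and α = P(K ≥ 7).
Adding the binomial terms for j = 7 through 11 with p = 3/10 yields 216191511/10000000000.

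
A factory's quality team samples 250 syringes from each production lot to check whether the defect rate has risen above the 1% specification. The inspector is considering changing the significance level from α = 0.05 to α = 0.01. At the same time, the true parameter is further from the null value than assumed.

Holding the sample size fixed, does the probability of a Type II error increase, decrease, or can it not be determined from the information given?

The first change alone would make β increase; the second alone would make β decrease. Which effect dominates depends on the magnitudes, which are not given.

Cannot be determined from the information given.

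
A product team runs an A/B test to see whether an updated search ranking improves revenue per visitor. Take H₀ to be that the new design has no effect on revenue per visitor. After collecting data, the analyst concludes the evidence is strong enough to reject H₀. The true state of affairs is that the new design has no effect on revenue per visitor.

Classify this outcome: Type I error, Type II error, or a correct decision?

Type I error

H₀ was rejected, but H₀ is actually true.
Rejecting a true null hypothesis is a Type I error (false positive).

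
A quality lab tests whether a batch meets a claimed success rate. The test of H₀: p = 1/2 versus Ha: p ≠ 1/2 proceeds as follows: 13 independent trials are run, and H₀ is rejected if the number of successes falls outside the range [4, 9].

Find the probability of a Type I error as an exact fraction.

189/2048

α = P(Y ≤ 3 or Y ≥ 10 | p = 1/2), Y ~ Binomial(13, 1/2).
Each tail has probability (1 + 13 + 78 + 286)/8192; doubling gives α = 756/8192 = 189/2048.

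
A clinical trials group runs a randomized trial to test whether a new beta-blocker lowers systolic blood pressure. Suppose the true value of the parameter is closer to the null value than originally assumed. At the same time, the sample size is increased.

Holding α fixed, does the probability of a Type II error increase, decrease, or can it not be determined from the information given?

The first change alone would make β increase; the second alone would make β decrease. Which effect dominates depends on the magnitudes, which are not given.

Cannot be determined from the information given.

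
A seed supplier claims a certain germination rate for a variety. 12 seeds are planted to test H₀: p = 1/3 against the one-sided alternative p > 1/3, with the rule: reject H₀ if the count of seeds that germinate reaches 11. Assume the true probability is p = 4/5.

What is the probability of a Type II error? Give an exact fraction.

A Type II error is failing to reject when Ha holds: with p = 4/5, β = P(Y ≤ 10).
Adding the binomial probabilities P(Y=0)+…+P(Y=10) at p = 4/5 gives 177031761/244140625.

177031761/244140625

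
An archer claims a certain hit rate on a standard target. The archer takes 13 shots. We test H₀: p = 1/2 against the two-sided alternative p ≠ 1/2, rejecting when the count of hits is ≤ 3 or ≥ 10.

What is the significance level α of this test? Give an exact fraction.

189/2048

α = P(K ≤ 3 or K ≥ 10 | p = 1/2), K ~ Binomial(13, 1/2).
The two tails are symmetric, so α = 2·(1 + 13 + 78 + 286)/2^13 = 756/8192 = 189/2048.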